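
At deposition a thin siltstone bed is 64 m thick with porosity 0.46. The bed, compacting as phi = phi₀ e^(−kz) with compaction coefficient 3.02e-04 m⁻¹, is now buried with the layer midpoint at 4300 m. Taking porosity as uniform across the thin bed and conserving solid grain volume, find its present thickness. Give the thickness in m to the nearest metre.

40 m

Working in km (1 km = 1000 m; k in km⁻¹ = k in m⁻¹ × 1000):
Porosity at 4.3 km: phi = 0.46·exp(−0.302×4.3) = 0.1255
Solid-volume conservation: h(1−phi) = h₀(1−phi₀) ⇒ h = h₀·(1−phi₀)/(1−phi)
h = 0.064 × (1 − 0.46)/(1 − 0.1255) = 0.064 × 0.6175 = 0.0395 km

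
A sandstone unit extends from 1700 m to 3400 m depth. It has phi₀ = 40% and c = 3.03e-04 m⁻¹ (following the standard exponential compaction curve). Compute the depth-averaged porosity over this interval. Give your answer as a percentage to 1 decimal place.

18.7%

Working in km (1 km = 1000 m; c in km⁻¹ = c in m⁻¹ × 1000):
⟨phi⟩ = (1/(Z₂−Z₁)) ∫ phi₀ e^(−cZ) dZ = phi₀·(e^(−c·Z₁) − e^(−c·Z₂)) / (c·(Z₂−Z₁))
e^(−0.303×1.7) = 0.5974; e^(−0.303×3.4) = 0.3569
⟨phi⟩ = 0.4 × (0.5974 − 0.3569) / (0.303 × 1.7) = 0.4 × 0.4669 = 0.1868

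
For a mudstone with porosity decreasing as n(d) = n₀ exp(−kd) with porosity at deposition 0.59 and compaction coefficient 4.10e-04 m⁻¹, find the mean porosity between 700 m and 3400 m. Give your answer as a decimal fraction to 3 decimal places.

0.268

Working in km (1 km = 1000 m; k in km⁻¹ = k in m⁻¹ × 1000):
⟨n⟩ = (1/(d₂−d₁)) ∫ n₀ e^(−kd) dd = n₀·(e^(−k·d₁) − e^(−k·d₂)) / (k·(d₂−d₁))
e^(−0.41×0.7) = 0.7505; e^(−0.41×3.4) = 0.2481
⟨n⟩ = 0.59 × (0.7505 − 0.2481) / (0.41 × 2.7) = 0.59 × 0.4539 = 0.2678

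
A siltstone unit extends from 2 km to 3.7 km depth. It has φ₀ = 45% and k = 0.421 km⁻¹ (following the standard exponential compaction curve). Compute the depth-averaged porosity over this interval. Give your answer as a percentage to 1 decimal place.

13.8%

⟨φ⟩ = (1/(Z₂−Z₁)) ∫ φ₀ e^(−kZ) dZ = φ₀·(e^(−k·Z₁) − e^(−k·Z₂)) / (k·(Z₂−Z₁))
e^(−0.421×2) = 0.4308; e^(−0.421×3.7) = 0.2106
⟨φ⟩ = 0.45 × (0.4308 − 0.2106) / (0.421 × 1.7) = 0.45 × 0.3077 = 0.1385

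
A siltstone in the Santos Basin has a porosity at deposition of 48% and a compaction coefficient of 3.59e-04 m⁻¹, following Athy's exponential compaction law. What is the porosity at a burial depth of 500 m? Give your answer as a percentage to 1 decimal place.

40.1%

Working in km (1 km = 1000 m; β in km⁻¹ = β in m⁻¹ × 1000):
φ = φ₀·exp(−β·z) = 0.48 × exp(−0.359 × 0.5) = 0.48 × exp(−0.1795)
  = 0.48 × 0.8357 = 0.4011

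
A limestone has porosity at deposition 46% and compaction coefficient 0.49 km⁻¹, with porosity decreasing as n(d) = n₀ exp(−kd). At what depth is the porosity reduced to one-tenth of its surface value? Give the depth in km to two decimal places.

4.70 km

n/n₀ = 1/10 ⇒ exp(−k·d) = 1/10 ⇒ d = ln(10) / k
d = 2.3026 / 0.49 = 4.699 km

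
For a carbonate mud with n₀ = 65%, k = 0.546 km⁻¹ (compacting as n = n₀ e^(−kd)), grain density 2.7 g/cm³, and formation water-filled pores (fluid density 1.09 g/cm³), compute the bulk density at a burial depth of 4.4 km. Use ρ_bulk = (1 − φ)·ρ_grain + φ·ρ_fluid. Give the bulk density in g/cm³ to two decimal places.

Porosity at depth: n = 0.65·exp(−0.546×4.4) = 0.65×0.0905 = 0.0588
Bulk density: ρ_b = (1−n)ρ_g + n·ρ_f = 0.9412×2.7 + 0.0588×1.09
       = 2.541 + 0.064 = 2.605 g/cm³

2.61 g/cm³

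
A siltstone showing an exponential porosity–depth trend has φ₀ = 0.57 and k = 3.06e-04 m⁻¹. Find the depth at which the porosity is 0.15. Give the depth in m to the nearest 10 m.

4360 m

Working in km (1 km = 1000 m; k in km⁻¹ = k in m⁻¹ × 1000):
Invert Athy's law: d = ln(φ₀/φ) / k
d = ln(0.57/0.15) / 0.306 = ln(3.8) / 0.306 = 1.3350 / 0.306 = 4.363 km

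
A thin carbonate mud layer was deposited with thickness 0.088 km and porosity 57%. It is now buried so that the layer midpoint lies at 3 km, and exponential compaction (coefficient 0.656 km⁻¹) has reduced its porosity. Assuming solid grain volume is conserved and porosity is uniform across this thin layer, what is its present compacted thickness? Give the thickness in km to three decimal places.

0.041 km

Porosity at 3 km: n = 0.57·exp(−0.656×3) = 0.0796
Solid-volume conservation: h(1−n) = h₀(1−n₀) ⇒ h = h₀·(1−n₀)/(1−n)
h = 0.088 × (1 − 0.57)/(1 − 0.0796) = 0.088 × 0.4672 = 0.0411 km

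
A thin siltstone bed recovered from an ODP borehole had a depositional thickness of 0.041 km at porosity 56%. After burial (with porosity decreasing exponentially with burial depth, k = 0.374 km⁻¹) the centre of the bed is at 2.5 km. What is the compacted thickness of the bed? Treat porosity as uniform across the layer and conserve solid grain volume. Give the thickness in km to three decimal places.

0.023 km

Porosity at 2.5 km: phi = 0.56·exp(−0.374×2.5) = 0.2198
Solid-volume conservation: h(1−phi) = h₀(1−phi₀) ⇒ h = h₀·(1−phi₀)/(1−phi)
h = 0.041 × (1 − 0.56)/(1 − 0.2198) = 0.041 × 0.5640 = 0.0231 km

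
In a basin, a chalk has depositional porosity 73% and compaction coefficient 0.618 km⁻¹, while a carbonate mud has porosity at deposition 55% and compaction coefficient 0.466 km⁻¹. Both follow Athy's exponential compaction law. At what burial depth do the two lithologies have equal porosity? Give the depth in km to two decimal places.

1.86 km

Set phi₀ₐ e^(−cₐz) = phi₀ᵦ e^(−cᵦz) ⇒ ln(phi₀ₐ/phi₀ᵦ) = (cₐ − cᵦ)·z
z = ln(0.73/0.55) / (0.618 − 0.466) = 0.2831 / 0.152 = 1.863 km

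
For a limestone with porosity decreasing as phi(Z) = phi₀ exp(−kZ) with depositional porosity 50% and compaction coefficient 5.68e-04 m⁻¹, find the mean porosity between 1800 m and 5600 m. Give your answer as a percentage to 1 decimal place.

7.4%

Working in km (1 km = 1000 m; k in km⁻¹ = k in m⁻¹ × 1000):
⟨phi⟩ = (1/(Z₂−Z₁)) ∫ phi₀ e^(−kZ) dZ = phi₀·(e^(−k·Z₁) − e^(−k·Z₂)) / (k·(Z₂−Z₁))
e^(−0.568×1.8) = 0.3597; e^(−0.568×5.6) = 0.0416
⟨phi⟩ = 0.5 × (0.3597 − 0.0416) / (0.568 × 3.8) = 0.5 × 0.1474 = 0.0737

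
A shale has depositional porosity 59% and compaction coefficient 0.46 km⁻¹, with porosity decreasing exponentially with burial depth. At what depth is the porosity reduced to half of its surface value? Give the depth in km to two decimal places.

φ/φ₀ = 1/2 ⇒ exp(−k·d) = 1/2 ⇒ d = ln(2) / k
d = 0.6931 / 0.46 = 1.507 km

1.51 km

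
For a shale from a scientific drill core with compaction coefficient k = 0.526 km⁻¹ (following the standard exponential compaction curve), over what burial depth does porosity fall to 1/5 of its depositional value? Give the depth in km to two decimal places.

n/n₀ = 1/5 ⇒ exp(−k·Z) = 1/5 ⇒ Z = ln(5) / k
Z = 1.6094 / 0.526 = 3.060 km

3.06 km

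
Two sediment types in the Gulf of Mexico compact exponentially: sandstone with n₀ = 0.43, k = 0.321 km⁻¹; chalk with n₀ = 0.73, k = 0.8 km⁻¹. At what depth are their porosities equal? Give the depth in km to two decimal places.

1.10 km

Set n₀ₐ e^(−kₐZ) = n₀ᵦ e^(−kᵦZ) ⇒ ln(n₀ₐ/n₀ᵦ) = (kₐ − kᵦ)·Z
Z = ln(0.43/0.73) / (0.321 − 0.8) = -0.5293 / -0.479 = 1.105 km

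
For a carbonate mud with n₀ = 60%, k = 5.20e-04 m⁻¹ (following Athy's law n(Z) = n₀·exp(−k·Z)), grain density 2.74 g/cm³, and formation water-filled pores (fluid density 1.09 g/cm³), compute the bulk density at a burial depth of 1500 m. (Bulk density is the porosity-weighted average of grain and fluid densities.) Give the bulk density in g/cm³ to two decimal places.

2.29 g/cm³

Working in km (1 km = 1000 m; k in km⁻¹ = k in m⁻¹ × 1000):
Porosity at depth: n = 0.6·exp(−0.52×1.5) = 0.6×0.4584 = 0.2750
Bulk density: ρ_b = (1−n)ρ_g + n·ρ_f = 0.7250×2.74 + 0.2750×1.09
       = 1.986 + 0.300 = 2.286 g/cm³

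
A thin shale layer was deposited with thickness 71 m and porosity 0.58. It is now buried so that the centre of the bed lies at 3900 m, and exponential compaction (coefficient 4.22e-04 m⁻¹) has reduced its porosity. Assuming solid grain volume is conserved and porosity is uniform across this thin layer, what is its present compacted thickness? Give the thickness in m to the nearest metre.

Working in km (1 km = 1000 m; c in km⁻¹ = c in m⁻¹ × 1000):
Porosity at 3.9 km: phi = 0.58·exp(−0.422×3.9) = 0.1119
Solid-volume conservation: h(1−phi) = h₀(1−phi₀) ⇒ h = h₀·(1−phi₀)/(1−phi)
h = 0.071 × (1 − 0.58)/(1 − 0.1119) = 0.071 × 0.4729 = 0.0336 km

34 m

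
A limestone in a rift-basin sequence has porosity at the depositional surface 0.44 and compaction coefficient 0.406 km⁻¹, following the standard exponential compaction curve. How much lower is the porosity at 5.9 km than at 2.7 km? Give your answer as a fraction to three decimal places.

0.107

phi(2.7) = 0.44·e^(−0.406×2.7) = 0.1470
phi(5.9) = 0.44·e^(−0.406×5.9) = 0.0401
Δphi = 0.1470 − 0.0401 = 0.1069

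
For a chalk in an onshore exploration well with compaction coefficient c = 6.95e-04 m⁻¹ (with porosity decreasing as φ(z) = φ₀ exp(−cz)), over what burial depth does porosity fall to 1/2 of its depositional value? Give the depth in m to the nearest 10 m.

Working in km (1 km = 1000 m; c in km⁻¹ = c in m⁻¹ × 1000):
φ/φ₀ = 1/2 ⇒ exp(−c·z) = 1/2 ⇒ z = ln(2) / c
z = 0.6931 / 0.695 = 0.997 km

1000 m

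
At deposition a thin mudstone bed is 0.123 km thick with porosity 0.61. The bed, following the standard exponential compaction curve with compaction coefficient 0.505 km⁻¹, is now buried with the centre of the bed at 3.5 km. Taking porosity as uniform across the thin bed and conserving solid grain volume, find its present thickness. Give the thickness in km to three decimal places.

0.054 km

Porosity at 3.5 km: φ = 0.61·exp(−0.505×3.5) = 0.1042
Solid-volume conservation: h(1−φ) = h₀(1−φ₀) ⇒ h = h₀·(1−φ₀)/(1−φ)
h = 0.123 × (1 − 0.61)/(1 − 0.1042) = 0.123 × 0.4353 = 0.0535 km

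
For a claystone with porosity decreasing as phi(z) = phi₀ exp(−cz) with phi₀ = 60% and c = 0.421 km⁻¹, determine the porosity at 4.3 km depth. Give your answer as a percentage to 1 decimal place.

9.8%

phi = phi₀·exp(−c·z) = 0.6 × exp(−0.421 × 4.3) = 0.6 × exp(−1.81)
  = 0.6 × 0.1636 = 0.0982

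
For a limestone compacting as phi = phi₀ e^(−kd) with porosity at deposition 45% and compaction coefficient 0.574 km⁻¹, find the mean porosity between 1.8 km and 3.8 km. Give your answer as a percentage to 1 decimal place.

⟨phi⟩ = (1/(d₂−d₁)) ∫ phi₀ e^(−kd) dd = phi₀·(e^(−k·d₁) − e^(−k·d₂)) / (k·(d₂−d₁))
e^(−0.574×1.8) = 0.3559; e^(−0.574×3.8) = 0.1129
⟨phi⟩ = 0.45 × (0.3559 − 0.1129) / (0.574 × 2) = 0.45 × 0.2116 = 0.0952

9.5%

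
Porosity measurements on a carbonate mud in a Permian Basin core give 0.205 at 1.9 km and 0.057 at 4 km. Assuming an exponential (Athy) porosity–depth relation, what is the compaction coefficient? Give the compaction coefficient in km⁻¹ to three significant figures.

Athy: φ(z) = φ₀ e^(−cz) ⇒ φ₁/φ₂ = e^{c(z₂−z₁)} ⇒ c = ln(φ₁/φ₂)/(z₂−z₁)
c = ln(0.205/0.057) / (4 − 1.9) = ln(3.596) / 2.1 = 1.2800 / 2.1 = 0.6095 km⁻¹

0.610 km⁻¹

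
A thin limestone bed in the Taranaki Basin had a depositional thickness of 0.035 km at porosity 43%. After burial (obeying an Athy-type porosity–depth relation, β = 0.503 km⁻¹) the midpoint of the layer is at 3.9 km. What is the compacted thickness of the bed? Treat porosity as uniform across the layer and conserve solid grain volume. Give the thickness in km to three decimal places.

Porosity at 3.9 km: phi = 0.43·exp(−0.503×3.9) = 0.0605
Solid-volume conservation: h(1−phi) = h₀(1−phi₀) ⇒ h = h₀·(1−phi₀)/(1−phi)
h = 0.035 × (1 − 0.43)/(1 − 0.0605) = 0.035 × 0.6067 = 0.0212 km

0.021 km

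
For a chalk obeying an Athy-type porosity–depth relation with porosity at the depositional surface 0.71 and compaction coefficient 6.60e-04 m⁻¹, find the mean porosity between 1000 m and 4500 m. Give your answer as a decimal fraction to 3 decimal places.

Working in km (1 km = 1000 m; c in km⁻¹ = c in m⁻¹ × 1000):
⟨φ⟩ = (1/(d₂−d₁)) ∫ φ₀ e^(−cd) dd = φ₀·(e^(−c·d₁) − e^(−c·d₂)) / (c·(d₂−d₁))
e^(−0.66×1) = 0.5169; e^(−0.66×4.5) = 0.0513
⟨φ⟩ = 0.71 × (0.5169 − 0.0513) / (0.66 × 3.5) = 0.71 × 0.2015 = 0.1431

0.143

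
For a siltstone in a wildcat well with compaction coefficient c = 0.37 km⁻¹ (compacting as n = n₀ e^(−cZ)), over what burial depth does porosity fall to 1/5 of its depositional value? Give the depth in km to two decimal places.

n/n₀ = 1/5 ⇒ exp(−c·Z) = 1/5 ⇒ Z = ln(5) / c
Z = 1.6094 / 0.37 = 4.350 km

4.35 km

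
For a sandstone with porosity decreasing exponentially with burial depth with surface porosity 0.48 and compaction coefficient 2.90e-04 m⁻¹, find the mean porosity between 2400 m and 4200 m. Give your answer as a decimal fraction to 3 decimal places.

0.186

Working in km (1 km = 1000 m; β in km⁻¹ = β in m⁻¹ × 1000):
⟨n⟩ = (1/(d₂−d₁)) ∫ n₀ e^(−βd) dd = n₀·(e^(−β·d₁) − e^(−β·d₂)) / (β·(d₂−d₁))
e^(−0.29×2.4) = 0.4986; e^(−0.29×4.2) = 0.2958
⟨n⟩ = 0.48 × (0.4986 − 0.2958) / (0.29 × 1.8) = 0.48 × 0.3884 = 0.1864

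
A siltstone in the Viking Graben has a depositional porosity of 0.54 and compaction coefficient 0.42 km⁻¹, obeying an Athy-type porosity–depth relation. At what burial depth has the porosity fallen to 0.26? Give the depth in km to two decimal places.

Invert Athy's law: Z = ln(n₀/n) / β
Z = ln(0.54/0.26) / 0.42 = ln(2.077) / 0.42 = 0.7309 / 0.42 = 1.740 km

1.74 km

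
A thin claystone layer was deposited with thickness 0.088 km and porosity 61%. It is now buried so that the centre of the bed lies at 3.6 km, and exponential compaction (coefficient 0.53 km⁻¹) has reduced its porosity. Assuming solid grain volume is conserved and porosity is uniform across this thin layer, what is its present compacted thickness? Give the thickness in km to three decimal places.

Porosity at 3.6 km: n = 0.61·exp(−0.53×3.6) = 0.0905
Solid-volume conservation: h(1−n) = h₀(1−n₀) ⇒ h = h₀·(1−n₀)/(1−n)
h = 0.088 × (1 − 0.61)/(1 − 0.0905) = 0.088 × 0.4288 = 0.0377 km

0.038 km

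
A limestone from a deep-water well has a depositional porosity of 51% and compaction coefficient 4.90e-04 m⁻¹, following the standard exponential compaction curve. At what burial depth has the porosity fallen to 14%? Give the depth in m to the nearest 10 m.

2640 m

Working in km (1 km = 1000 m; c in km⁻¹ = c in m⁻¹ × 1000):
Invert Athy's law: d = ln(φ₀/φ) / c
d = ln(0.51/0.14) / 0.49 = ln(3.643) / 0.49 = 1.2928 / 0.49 = 2.638 km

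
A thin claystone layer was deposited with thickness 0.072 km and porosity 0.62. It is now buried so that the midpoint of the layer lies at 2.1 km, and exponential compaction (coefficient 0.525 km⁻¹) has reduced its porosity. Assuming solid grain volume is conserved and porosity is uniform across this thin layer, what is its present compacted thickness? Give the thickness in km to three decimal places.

0.034 km

Porosity at 2.1 km: φ = 0.62·exp(−0.525×2.1) = 0.2059
Solid-volume conservation: h(1−φ) = h₀(1−φ₀) ⇒ h = h₀·(1−φ₀)/(1−φ)
h = 0.072 × (1 − 0.62)/(1 − 0.2059) = 0.072 × 0.4785 = 0.0345 km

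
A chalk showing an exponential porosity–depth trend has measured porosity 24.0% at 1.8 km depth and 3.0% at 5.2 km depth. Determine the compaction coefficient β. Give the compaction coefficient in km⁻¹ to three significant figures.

Athy: phi(Z) = phi₀ e^(−βZ) ⇒ phi₁/phi₂ = e^{β(Z₂−Z₁)} ⇒ β = ln(phi₁/phi₂)/(Z₂−Z₁)
β = ln(0.24/0.03) / (5.2 − 1.8) = ln(8) / 3.4 = 2.0794 / 3.4 = 0.6116 km⁻¹

0.612 km⁻¹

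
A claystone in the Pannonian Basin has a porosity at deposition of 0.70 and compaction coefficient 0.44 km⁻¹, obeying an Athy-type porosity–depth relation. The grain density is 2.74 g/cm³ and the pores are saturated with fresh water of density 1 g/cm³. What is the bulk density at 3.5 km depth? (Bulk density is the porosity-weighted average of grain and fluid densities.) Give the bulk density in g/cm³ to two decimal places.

2.48 g/cm³

Porosity at depth: n = 0.7·exp(−0.44×3.5) = 0.7×0.2144 = 0.1501
Bulk density: ρ_b = (1−n)ρ_g + n·ρ_f = 0.8499×2.74 + 0.1501×1
       = 2.329 + 0.150 = 2.479 g/cm³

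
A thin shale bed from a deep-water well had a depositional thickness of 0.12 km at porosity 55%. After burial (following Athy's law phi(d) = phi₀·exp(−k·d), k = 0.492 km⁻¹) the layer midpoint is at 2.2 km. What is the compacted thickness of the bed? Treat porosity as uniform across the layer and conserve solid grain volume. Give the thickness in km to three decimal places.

Porosity at 2.2 km: phi = 0.55·exp(−0.492×2.2) = 0.1863
Solid-volume conservation: h(1−phi) = h₀(1−phi₀) ⇒ h = h₀·(1−phi₀)/(1−phi)
h = 0.12 × (1 − 0.55)/(1 − 0.1863) = 0.12 × 0.5530 = 0.0664 km

0.066 km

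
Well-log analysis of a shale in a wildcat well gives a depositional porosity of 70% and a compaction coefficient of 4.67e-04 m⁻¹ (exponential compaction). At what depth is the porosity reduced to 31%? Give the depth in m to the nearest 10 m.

Working in km (1 km = 1000 m; k in km⁻¹ = k in m⁻¹ × 1000):
Invert Athy's law: d = ln(phi₀/phi) / k
d = ln(0.7/0.31) / 0.467 = ln(2.258) / 0.467 = 0.8145 / 0.467 = 1.744 km

1740 m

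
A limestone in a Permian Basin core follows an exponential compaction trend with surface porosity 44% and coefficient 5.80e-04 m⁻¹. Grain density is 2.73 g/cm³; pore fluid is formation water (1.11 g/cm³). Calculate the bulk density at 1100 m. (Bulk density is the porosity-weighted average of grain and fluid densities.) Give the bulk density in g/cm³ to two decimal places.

Working in km (1 km = 1000 m; β in km⁻¹ = β in m⁻¹ × 1000):
Porosity at depth: phi = 0.44·exp(−0.58×1.1) = 0.44×0.5283 = 0.2325
Bulk density: ρ_b = (1−phi)ρ_g + phi·ρ_f = 0.7675×2.73 + 0.2325×1.11
       = 2.095 + 0.258 = 2.353 g/cm³

2.35 g/cm³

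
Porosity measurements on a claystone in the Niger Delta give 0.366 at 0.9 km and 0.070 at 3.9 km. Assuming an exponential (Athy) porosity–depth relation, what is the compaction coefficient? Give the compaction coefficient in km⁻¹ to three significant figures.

0.551 km⁻¹

Athy: n(z) = n₀ e^(−βz) ⇒ n₁/n₂ = e^{β(z₂−z₁)} ⇒ β = ln(n₁/n₂)/(z₂−z₁)
β = ln(0.366/0.07) / (3.9 − 0.9) = ln(5.229) / 3 = 1.6541 / 3 = 0.5514 km⁻¹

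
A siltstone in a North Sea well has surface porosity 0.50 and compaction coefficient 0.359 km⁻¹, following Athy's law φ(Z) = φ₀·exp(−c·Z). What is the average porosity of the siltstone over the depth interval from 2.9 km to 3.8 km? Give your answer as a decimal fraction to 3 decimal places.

0.151

⟨φ⟩ = (1/(Z₂−Z₁)) ∫ φ₀ e^(−cZ) dZ = φ₀·(e^(−c·Z₁) − e^(−c·Z₂)) / (c·(Z₂−Z₁))
e^(−0.359×2.9) = 0.3531; e^(−0.359×3.8) = 0.2556
⟨φ⟩ = 0.5 × (0.3531 − 0.2556) / (0.359 × 0.9) = 0.5 × 0.3017 = 0.1509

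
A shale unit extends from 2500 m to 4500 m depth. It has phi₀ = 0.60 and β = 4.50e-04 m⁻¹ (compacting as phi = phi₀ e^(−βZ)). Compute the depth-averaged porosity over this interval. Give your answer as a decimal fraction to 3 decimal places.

Working in km (1 km = 1000 m; β in km⁻¹ = β in m⁻¹ × 1000):
⟨phi⟩ = (1/(Z₂−Z₁)) ∫ phi₀ e^(−βZ) dZ = phi₀·(e^(−β·Z₁) − e^(−β·Z₂)) / (β·(Z₂−Z₁))
e^(−0.45×2.5) = 0.3247; e^(−0.45×4.5) = 0.1320
⟨phi⟩ = 0.6 × (0.3247 − 0.1320) / (0.45 × 2) = 0.6 × 0.2141 = 0.1284

0.128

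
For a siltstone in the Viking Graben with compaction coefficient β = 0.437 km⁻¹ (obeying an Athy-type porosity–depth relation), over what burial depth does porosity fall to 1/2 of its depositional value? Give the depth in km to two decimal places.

1.59 km

phi/phi₀ = 1/2 ⇒ exp(−β·z) = 1/2 ⇒ z = ln(2) / β
z = 0.6931 / 0.437 = 1.586 km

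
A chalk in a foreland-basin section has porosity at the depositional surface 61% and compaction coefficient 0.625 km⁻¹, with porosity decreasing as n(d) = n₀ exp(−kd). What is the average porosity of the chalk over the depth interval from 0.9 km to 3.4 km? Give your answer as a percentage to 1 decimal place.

⟨n⟩ = (1/(d₂−d₁)) ∫ n₀ e^(−kd) dd = n₀·(e^(−k·d₁) − e^(−k·d₂)) / (k·(d₂−d₁))
e^(−0.625×0.9) = 0.5698; e^(−0.625×3.4) = 0.1194
⟨n⟩ = 0.61 × (0.5698 − 0.1194) / (0.625 × 2.5) = 0.61 × 0.2882 = 0.1758

17.6%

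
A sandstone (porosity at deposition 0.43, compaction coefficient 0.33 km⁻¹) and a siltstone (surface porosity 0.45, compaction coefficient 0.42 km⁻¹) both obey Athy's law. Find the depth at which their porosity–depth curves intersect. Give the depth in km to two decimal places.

0.51 km

Set φ₀ₐ e^(−kₐZ) = φ₀ᵦ e^(−kᵦZ) ⇒ ln(φ₀ₐ/φ₀ᵦ) = (kₐ − kᵦ)·Z
Z = ln(0.43/0.45) / (0.33 − 0.42) = -0.0455 / -0.09 = 0.505 km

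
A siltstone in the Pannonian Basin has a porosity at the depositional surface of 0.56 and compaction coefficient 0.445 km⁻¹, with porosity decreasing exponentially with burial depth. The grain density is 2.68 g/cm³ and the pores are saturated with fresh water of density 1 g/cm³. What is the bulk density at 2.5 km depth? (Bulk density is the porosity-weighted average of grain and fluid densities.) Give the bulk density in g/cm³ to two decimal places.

Porosity at depth: phi = 0.56·exp(−0.445×2.5) = 0.56×0.3287 = 0.1841
Bulk density: ρ_b = (1−phi)ρ_g + phi·ρ_f = 0.8159×2.68 + 0.1841×1
       = 2.187 + 0.184 = 2.371 g/cm³

2.37 g/cm³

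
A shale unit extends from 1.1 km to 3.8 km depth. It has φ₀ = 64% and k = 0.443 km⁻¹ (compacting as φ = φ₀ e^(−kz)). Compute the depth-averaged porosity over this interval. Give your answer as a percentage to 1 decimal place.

22.9%

⟨φ⟩ = (1/(z₂−z₁)) ∫ φ₀ e^(−kz) dz = φ₀·(e^(−k·z₁) − e^(−k·z₂)) / (k·(z₂−z₁))
e^(−0.443×1.1) = 0.6143; e^(−0.443×3.8) = 0.1857
⟨φ⟩ = 0.64 × (0.6143 − 0.1857) / (0.443 × 2.7) = 0.64 × 0.3583 = 0.2293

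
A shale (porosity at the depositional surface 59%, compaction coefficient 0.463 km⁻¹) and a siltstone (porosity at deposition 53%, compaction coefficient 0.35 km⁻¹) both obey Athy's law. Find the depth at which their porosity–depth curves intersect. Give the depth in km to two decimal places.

0.95 km

Set φ₀ₐ e^(−cₐZ) = φ₀ᵦ e^(−cᵦZ) ⇒ ln(φ₀ₐ/φ₀ᵦ) = (cₐ − cᵦ)·Z
Z = ln(0.59/0.53) / (0.463 − 0.35) = 0.1072 / 0.113 = 0.949 km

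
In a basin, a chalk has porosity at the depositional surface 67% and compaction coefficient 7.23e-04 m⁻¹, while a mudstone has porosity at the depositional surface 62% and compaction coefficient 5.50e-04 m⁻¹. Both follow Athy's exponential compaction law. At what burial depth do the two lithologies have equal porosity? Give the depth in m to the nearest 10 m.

Working in km (1 km = 1000 m; β in km⁻¹ = β in m⁻¹ × 1000):
Set phi₀ₐ e^(−βₐd) = phi₀ᵦ e^(−βᵦd) ⇒ ln(phi₀ₐ/phi₀ᵦ) = (βₐ − βᵦ)·d
d = ln(0.67/0.62) / (0.723 − 0.55) = 0.0776 / 0.173 = 0.448 km

450 m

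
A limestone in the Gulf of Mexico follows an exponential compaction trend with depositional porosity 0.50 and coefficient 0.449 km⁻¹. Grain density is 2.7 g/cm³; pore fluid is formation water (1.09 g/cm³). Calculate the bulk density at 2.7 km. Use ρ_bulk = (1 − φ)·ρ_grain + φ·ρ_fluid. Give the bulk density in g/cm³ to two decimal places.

2.46 g/cm³

Porosity at depth: n = 0.5·exp(−0.449×2.7) = 0.5×0.2975 = 0.1488
Bulk density: ρ_b = (1−n)ρ_g + n·ρ_f = 0.8512×2.7 + 0.1488×1.09
       = 2.298 + 0.162 = 2.461 g/cm³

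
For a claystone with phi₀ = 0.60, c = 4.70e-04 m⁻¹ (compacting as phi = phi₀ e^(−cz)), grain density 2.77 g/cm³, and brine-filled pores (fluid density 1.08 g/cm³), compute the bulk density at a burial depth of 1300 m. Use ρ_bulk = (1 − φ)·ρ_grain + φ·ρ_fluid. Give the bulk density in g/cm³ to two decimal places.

2.22 g/cm³

Working in km (1 km = 1000 m; c in km⁻¹ = c in m⁻¹ × 1000):
Porosity at depth: phi = 0.6·exp(−0.47×1.3) = 0.6×0.5428 = 0.3257
Bulk density: ρ_b = (1−phi)ρ_g + phi·ρ_f = 0.6743×2.77 + 0.3257×1.08
       = 1.868 + 0.352 = 2.220 g/cm³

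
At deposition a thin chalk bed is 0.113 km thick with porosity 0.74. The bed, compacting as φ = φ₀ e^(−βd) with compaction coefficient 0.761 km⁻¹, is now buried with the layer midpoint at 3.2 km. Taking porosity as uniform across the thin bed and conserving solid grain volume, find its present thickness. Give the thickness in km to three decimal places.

Porosity at 3.2 km: φ = 0.74·exp(−0.761×3.2) = 0.0648
Solid-volume conservation: h(1−φ) = h₀(1−φ₀) ⇒ h = h₀·(1−φ₀)/(1−φ)
h = 0.113 × (1 − 0.74)/(1 − 0.0648) = 0.113 × 0.2780 = 0.0314 km

0.031 km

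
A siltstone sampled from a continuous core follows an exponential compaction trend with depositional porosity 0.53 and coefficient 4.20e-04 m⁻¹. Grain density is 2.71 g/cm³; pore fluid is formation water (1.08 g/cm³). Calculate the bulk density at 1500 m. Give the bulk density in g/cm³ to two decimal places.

2.25 g/cm³

Working in km (1 km = 1000 m; β in km⁻¹ = β in m⁻¹ × 1000):
Porosity at depth: φ = 0.53·exp(−0.42×1.5) = 0.53×0.5326 = 0.2823
Bulk density: ρ_b = (1−φ)ρ_g + φ·ρ_f = 0.7177×2.71 + 0.2823×1.08
       = 1.945 + 0.305 = 2.250 g/cm³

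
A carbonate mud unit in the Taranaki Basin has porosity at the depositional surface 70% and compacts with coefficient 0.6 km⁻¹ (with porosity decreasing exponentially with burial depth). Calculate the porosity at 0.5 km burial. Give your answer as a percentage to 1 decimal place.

51.9%

φ = φ₀·exp(−β·Z) = 0.7 × exp(−0.6 × 0.5) = 0.7 × exp(−0.3)
  = 0.7 × 0.7408 = 0.5186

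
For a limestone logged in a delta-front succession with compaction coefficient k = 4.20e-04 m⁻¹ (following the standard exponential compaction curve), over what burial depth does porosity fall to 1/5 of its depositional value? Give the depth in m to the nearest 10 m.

Working in km (1 km = 1000 m; k in km⁻¹ = k in m⁻¹ × 1000):
phi/phi₀ = 1/5 ⇒ exp(−k·z) = 1/5 ⇒ z = ln(5) / k
z = 1.6094 / 0.42 = 3.832 km

3830 m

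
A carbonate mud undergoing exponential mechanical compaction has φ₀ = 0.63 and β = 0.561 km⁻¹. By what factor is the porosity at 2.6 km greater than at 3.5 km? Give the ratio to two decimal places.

φ(z₁)/φ(z₂) = e^(−β·z₁)/e^(−β·z₂) = e^{β(z₂−z₁)}
= exp(0.561 × 0.9) = exp(0.5049) = 1.6568

1.66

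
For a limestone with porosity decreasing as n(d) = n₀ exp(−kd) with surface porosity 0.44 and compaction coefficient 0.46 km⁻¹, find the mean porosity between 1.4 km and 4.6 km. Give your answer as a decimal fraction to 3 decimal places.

⟨n⟩ = (1/(d₂−d₁)) ∫ n₀ e^(−kd) dd = n₀·(e^(−k·d₁) − e^(−k·d₂)) / (k·(d₂−d₁))
e^(−0.46×1.4) = 0.5252; e^(−0.46×4.6) = 0.1205
⟨n⟩ = 0.44 × (0.5252 − 0.1205) / (0.46 × 3.2) = 0.44 × 0.2749 = 0.1210

0.121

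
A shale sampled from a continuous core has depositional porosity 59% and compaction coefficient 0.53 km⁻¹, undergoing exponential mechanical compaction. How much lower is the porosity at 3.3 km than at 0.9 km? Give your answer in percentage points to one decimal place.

phi(0.9) = 0.59·e^(−0.53×0.9) = 0.3662
phi(3.3) = 0.59·e^(−0.53×3.3) = 0.1026
Δphi = 0.3662 − 0.1026 = 0.2635

26.4 percentage points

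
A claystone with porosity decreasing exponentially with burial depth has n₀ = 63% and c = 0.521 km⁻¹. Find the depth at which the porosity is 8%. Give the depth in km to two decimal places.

3.96 km

Invert Athy's law: d = ln(n₀/n) / c
d = ln(0.63/0.08) / 0.521 = ln(7.875) / 0.521 = 2.0637 / 0.521 = 3.961 km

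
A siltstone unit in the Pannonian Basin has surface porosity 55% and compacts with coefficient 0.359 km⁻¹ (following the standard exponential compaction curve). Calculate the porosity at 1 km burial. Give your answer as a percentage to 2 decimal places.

38.41%

phi = phi₀·exp(−k·z) = 0.55 × exp(−0.359 × 1) = 0.55 × exp(−0.359)
  = 0.55 × 0.6984 = 0.3841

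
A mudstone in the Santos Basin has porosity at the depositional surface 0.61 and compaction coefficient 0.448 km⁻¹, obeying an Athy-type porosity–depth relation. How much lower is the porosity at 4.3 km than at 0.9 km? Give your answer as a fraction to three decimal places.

0.319

φ(0.9) = 0.61·e^(−0.448×0.9) = 0.4076
φ(4.3) = 0.61·e^(−0.448×4.3) = 0.0889
Δφ = 0.4076 − 0.0889 = 0.3187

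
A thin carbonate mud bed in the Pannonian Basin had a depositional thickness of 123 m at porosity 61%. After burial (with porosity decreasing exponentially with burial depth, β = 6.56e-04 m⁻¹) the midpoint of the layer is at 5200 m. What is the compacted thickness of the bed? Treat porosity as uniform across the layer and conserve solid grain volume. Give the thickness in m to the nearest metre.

Working in km (1 km = 1000 m; β in km⁻¹ = β in m⁻¹ × 1000):
Porosity at 5.2 km: n = 0.61·exp(−0.656×5.2) = 0.0201
Solid-volume conservation: h(1−n) = h₀(1−n₀) ⇒ h = h₀·(1−n₀)/(1−n)
h = 0.123 × (1 − 0.61)/(1 − 0.0201) = 0.123 × 0.3980 = 0.0490 km

49 m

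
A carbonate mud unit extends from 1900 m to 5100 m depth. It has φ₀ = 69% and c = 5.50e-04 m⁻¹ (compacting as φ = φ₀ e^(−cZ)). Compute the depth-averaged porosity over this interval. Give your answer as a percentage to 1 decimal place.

11.4%

Working in km (1 km = 1000 m; c in km⁻¹ = c in m⁻¹ × 1000):
⟨φ⟩ = (1/(Z₂−Z₁)) ∫ φ₀ e^(−cZ) dZ = φ₀·(e^(−c·Z₁) − e^(−c·Z₂)) / (c·(Z₂−Z₁))
e^(−0.55×1.9) = 0.3517; e^(−0.55×5.1) = 0.0605
⟨φ⟩ = 0.69 × (0.3517 − 0.0605) / (0.55 × 3.2) = 0.69 × 0.1654 = 0.1142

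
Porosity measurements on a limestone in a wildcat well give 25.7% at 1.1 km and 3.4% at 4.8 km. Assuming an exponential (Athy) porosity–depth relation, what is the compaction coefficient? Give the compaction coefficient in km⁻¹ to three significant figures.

0.547 km⁻¹

Athy: n(d) = n₀ e^(−βd) ⇒ n₁/n₂ = e^{β(d₂−d₁)} ⇒ β = ln(n₁/n₂)/(d₂−d₁)
β = ln(0.257/0.034) / (4.8 − 1.1) = ln(7.559) / 3.7 = 2.0227 / 3.7 = 0.5467 km⁻¹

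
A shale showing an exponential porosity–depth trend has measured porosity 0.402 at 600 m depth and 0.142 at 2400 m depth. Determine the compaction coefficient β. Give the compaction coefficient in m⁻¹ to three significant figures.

Working in km (1 km = 1000 m; β in km⁻¹ = β in m⁻¹ × 1000):
Athy: n(z) = n₀ e^(−βz) ⇒ n₁/n₂ = e^{β(z₂−z₁)} ⇒ β = ln(n₁/n₂)/(z₂−z₁)
β = ln(0.402/0.142) / (2.4 − 0.6) = ln(2.831) / 1.8 = 1.0406 / 1.8 = 0.5781 km⁻¹

0.000578 m⁻¹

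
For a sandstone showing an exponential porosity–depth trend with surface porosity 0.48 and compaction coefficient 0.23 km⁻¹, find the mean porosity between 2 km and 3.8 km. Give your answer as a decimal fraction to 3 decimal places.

0.248

⟨n⟩ = (1/(d₂−d₁)) ∫ n₀ e^(−βd) dd = n₀·(e^(−β·d₁) − e^(−β·d₂)) / (β·(d₂−d₁))
e^(−0.23×2) = 0.6313; e^(−0.23×3.8) = 0.4173
⟨n⟩ = 0.48 × (0.6313 − 0.4173) / (0.23 × 1.8) = 0.48 × 0.5169 = 0.2481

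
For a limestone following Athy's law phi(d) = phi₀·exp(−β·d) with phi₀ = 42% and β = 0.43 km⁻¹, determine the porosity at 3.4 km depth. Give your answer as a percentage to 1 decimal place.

9.7%

phi = phi₀·exp(−β·d) = 0.42 × exp(−0.43 × 3.4) = 0.42 × exp(−1.462)
  = 0.42 × 0.2318 = 0.0973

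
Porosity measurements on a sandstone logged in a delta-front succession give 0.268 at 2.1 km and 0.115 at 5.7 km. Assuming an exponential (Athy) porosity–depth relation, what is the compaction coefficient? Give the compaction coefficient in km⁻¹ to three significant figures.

Athy: φ(z) = φ₀ e^(−cz) ⇒ φ₁/φ₂ = e^{c(z₂−z₁)} ⇒ c = ln(φ₁/φ₂)/(z₂−z₁)
c = ln(0.268/0.115) / (5.7 − 2.1) = ln(2.33) / 3.6 = 0.8461 / 3.6 = 0.235 km⁻¹

0.235 km⁻¹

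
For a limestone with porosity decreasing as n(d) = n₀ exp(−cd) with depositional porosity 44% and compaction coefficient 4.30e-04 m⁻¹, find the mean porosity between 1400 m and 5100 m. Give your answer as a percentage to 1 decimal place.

12.1%

Working in km (1 km = 1000 m; c in km⁻¹ = c in m⁻¹ × 1000):
⟨n⟩ = (1/(d₂−d₁)) ∫ n₀ e^(−cd) dd = n₀·(e^(−c·d₁) − e^(−c·d₂)) / (c·(d₂−d₁))
e^(−0.43×1.4) = 0.5477; e^(−0.43×5.1) = 0.1116
⟨n⟩ = 0.44 × (0.5477 − 0.1116) / (0.43 × 3.7) = 0.44 × 0.2741 = 0.1206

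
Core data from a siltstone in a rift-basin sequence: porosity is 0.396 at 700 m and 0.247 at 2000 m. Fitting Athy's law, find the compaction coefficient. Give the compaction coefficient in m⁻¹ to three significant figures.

0.000363 m⁻¹

Working in km (1 km = 1000 m; k in km⁻¹ = k in m⁻¹ × 1000):
Athy: φ(d) = φ₀ e^(−kd) ⇒ φ₁/φ₂ = e^{k(d₂−d₁)} ⇒ k = ln(φ₁/φ₂)/(d₂−d₁)
k = ln(0.396/0.247) / (2 − 0.7) = ln(1.603) / 1.3 = 0.4720 / 1.3 = 0.3631 km⁻¹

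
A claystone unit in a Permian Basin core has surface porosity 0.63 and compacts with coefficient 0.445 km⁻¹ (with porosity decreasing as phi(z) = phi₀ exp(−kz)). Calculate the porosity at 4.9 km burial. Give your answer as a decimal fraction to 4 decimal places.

0.0712

phi = phi₀·exp(−k·z) = 0.63 × exp(−0.445 × 4.9) = 0.63 × exp(−2.181)
  = 0.63 × 0.1130 = 0.0712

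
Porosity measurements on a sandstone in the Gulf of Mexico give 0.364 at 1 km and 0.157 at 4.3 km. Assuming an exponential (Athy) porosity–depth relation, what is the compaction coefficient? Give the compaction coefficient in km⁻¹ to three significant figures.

0.255 km⁻¹

Athy: φ(z) = φ₀ e^(−βz) ⇒ φ₁/φ₂ = e^{β(z₂−z₁)} ⇒ β = ln(φ₁/φ₂)/(z₂−z₁)
β = ln(0.364/0.157) / (4.3 − 1) = ln(2.318) / 3.3 = 0.8409 / 3.3 = 0.2548 km⁻¹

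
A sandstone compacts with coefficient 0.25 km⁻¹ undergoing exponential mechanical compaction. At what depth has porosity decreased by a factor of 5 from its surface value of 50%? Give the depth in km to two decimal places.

6.44 km

φ/φ₀ = 1/5 ⇒ exp(−k·Z) = 1/5 ⇒ Z = ln(5) / k
Z = 1.6094 / 0.25 = 6.438 km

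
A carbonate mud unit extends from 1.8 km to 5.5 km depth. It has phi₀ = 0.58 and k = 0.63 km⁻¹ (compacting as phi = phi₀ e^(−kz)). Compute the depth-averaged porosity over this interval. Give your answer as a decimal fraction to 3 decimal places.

0.072

⟨phi⟩ = (1/(z₂−z₁)) ∫ phi₀ e^(−kz) dz = phi₀·(e^(−k·z₁) − e^(−k·z₂)) / (k·(z₂−z₁))
e^(−0.63×1.8) = 0.3217; e^(−0.63×5.5) = 0.0313
⟨phi⟩ = 0.58 × (0.3217 − 0.0313) / (0.63 × 3.7) = 0.58 × 0.1246 = 0.0723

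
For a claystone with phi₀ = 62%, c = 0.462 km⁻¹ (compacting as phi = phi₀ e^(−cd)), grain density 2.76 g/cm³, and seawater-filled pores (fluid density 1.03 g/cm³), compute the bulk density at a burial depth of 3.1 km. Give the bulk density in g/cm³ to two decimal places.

2.50 g/cm³

Porosity at depth: phi = 0.62·exp(−0.462×3.1) = 0.62×0.2388 = 0.1480
Bulk density: ρ_b = (1−phi)ρ_g + phi·ρ_f = 0.8520×2.76 + 0.1480×1.03
       = 2.351 + 0.152 = 2.504 g/cm³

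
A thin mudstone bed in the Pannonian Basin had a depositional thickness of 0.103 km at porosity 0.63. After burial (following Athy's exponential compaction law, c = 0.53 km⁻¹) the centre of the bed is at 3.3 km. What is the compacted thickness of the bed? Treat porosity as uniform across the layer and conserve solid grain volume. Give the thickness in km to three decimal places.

0.043 km

Porosity at 3.3 km: phi = 0.63·exp(−0.53×3.3) = 0.1096
Solid-volume conservation: h(1−phi) = h₀(1−phi₀) ⇒ h = h₀·(1−phi₀)/(1−phi)
h = 0.103 × (1 − 0.63)/(1 − 0.1096) = 0.103 × 0.4155 = 0.0428 km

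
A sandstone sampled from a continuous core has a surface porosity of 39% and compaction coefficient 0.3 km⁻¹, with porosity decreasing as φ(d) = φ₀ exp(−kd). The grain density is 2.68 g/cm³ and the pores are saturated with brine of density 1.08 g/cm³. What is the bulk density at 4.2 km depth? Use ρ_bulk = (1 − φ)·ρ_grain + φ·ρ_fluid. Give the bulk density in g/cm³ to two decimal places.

2.50 g/cm³

Porosity at depth: φ = 0.39·exp(−0.3×4.2) = 0.39×0.2837 = 0.1106
Bulk density: ρ_b = (1−φ)ρ_g + φ·ρ_f = 0.8894×2.68 + 0.1106×1.08
       = 2.384 + 0.119 = 2.503 g/cm³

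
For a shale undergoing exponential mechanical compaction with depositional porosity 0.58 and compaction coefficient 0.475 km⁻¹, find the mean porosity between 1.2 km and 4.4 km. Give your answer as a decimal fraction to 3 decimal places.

0.169

⟨phi⟩ = (1/(Z₂−Z₁)) ∫ phi₀ e^(−kZ) dZ = phi₀·(e^(−k·Z₁) − e^(−k·Z₂)) / (k·(Z₂−Z₁))
e^(−0.475×1.2) = 0.5655; e^(−0.475×4.4) = 0.1237
⟨phi⟩ = 0.58 × (0.5655 − 0.1237) / (0.475 × 3.2) = 0.58 × 0.2907 = 0.1686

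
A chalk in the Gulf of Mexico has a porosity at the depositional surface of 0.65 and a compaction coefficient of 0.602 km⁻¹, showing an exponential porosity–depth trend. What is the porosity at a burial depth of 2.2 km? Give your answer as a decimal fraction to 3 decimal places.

phi = phi₀·exp(−β·d) = 0.65 × exp(−0.602 × 2.2) = 0.65 × exp(−1.324)
  = 0.65 × 0.2660 = 0.1729

0.173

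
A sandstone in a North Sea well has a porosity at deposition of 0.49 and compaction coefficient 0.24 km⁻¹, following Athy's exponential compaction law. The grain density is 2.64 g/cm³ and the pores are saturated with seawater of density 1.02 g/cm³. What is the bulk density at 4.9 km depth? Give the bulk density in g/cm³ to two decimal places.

2.40 g/cm³

Porosity at depth: φ = 0.49·exp(−0.24×4.9) = 0.49×0.3085 = 0.1512
Bulk density: ρ_b = (1−φ)ρ_g + φ·ρ_f = 0.8488×2.64 + 0.1512×1.02
       = 2.241 + 0.154 = 2.395 g/cm³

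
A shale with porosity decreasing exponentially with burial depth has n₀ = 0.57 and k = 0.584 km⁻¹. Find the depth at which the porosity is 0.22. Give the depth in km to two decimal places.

Invert Athy's law: d = ln(n₀/n) / k
d = ln(0.57/0.22) / 0.584 = ln(2.591) / 0.584 = 0.9520 / 0.584 = 1.630 km

1.63 km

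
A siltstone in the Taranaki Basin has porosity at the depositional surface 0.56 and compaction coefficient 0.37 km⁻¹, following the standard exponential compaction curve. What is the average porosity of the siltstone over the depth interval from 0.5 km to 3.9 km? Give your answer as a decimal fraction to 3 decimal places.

0.265

⟨n⟩ = (1/(d₂−d₁)) ∫ n₀ e^(−βd) dd = n₀·(e^(−β·d₁) − e^(−β·d₂)) / (β·(d₂−d₁))
e^(−0.37×0.5) = 0.8311; e^(−0.37×3.9) = 0.2362
⟨n⟩ = 0.56 × (0.8311 − 0.2362) / (0.37 × 3.4) = 0.56 × 0.4729 = 0.2648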